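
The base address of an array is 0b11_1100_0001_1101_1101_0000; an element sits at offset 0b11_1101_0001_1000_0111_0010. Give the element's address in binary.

0b11110010011011001000010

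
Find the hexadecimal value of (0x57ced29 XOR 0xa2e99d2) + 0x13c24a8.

First 0x57ced29 XOR 0xa2e99d2 = 0xf5274fb.
Add column by column in base 16, right to left:
  b+8 = 3 carry 1
  f+a+1 = a carry 1
  4+4+1 = 9
  7+2 = 9
  2+c = e
  5+3 = 8
  f+1 = 0 carry 1
  final carry 1

0x108e99a3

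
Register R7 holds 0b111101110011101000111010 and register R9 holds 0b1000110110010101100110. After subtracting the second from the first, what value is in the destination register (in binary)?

Subtract column by column in base 2:
  0-0 → 0
  1-1 → 0
  0-1 → 1 (borrow)
  1-0-1 → 0
  1-0 → 1
  1-1 → 0
  0-1 → 1 (borrow)
  0-0-1 → 1 (borrow)
  0-1-1 → 0 (borrow)
  1-0-1 → 0
  0-1 → 1 (borrow)
  1-0-1 → 0
  1-0 → 1
  1-1 → 0
  0-1 → 1 (borrow)
  0-0-1 → 1 (borrow)
  1-1-1 → 1 (borrow)
  1-1-1 → 1 (borrow)
  1-0-1 → 0
  0-0 → 0
  1-0 → 1
  1-1 → 0
  1-0 → 1
  1-0 → 1

0b110100111101010011010100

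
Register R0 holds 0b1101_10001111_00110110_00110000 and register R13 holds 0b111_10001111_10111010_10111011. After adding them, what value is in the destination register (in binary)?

Add column by column in base 2, right to left:
  0+1 = 1
  0+1 = 1
  0+0 = 0
  0+1 = 1
  1+1 = 0 carry 1
  1+1+1 = 1 carry 1
  0+0+1 = 1
  0+1 = 1
  0+0 = 0
  1+1 = 0 carry 1
  1+0+1 = 0 carry 1
  0+1+1 = 0 carry 1
  1+1+1 = 1 carry 1
  1+1+1 = 1 carry 1
  0+0+1 = 1
  0+1 = 1
  1+1 = 0 carry 1
  1+1+1 = 1 carry 1
  1+1+1 = 1 carry 1
  1+1+1 = 1 carry 1
  0+0+1 = 1
  0+0 = 0
  0+0 = 0
  1+1 = 0 carry 1
  1+1+1 = 1 carry 1
  0+1+1 = 0 carry 1
  1+1+1 = 1 carry 1
  1+0+1 = 0 carry 1
  final carry 1

0b10101000111101111000011101011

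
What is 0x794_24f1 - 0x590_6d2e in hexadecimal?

0x203b7c3

Subtract column by column in base 16:
  1-e → 3 (borrow)
  f-2-1 → c
  4-d → 7 (borrow)
  2-6-1 → b (borrow)
  4-0-1 → 3
  9-9 → 0
  7-5 → 2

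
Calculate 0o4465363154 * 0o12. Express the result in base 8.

Multiply each base-8 digit by 10, carrying:
  4×10 = 40 → write 0 carry 5
  5×10+5 = 55 → write 7 carry 6
  1×10+6 = 16 → write 0 carry 2
  3×10+2 = 32 → write 0 carry 4
  6×10+4 = 64 → write 0 carry 8
  3×10+8 = 38 → write 6 carry 4
  5×10+4 = 54 → write 6 carry 6
  6×10+6 = 66 → write 2 carry 8
  4×10+8 = 48 → write 0 carry 6
  4×10+6 = 46 → write 6 carry 5
  remaining carry: 5

0o56026600070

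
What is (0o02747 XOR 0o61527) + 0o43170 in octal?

0o126450

First 0o02747 XOR 0o61527 = 0o63260.
Add column by column in base 8, right to left:
  0+0 = 0
  6+7 = 5 carry 1
  2+1+1 = 4
  3+3 = 6
  6+4 = 2 carry 1
  final carry 1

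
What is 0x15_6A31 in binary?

Expand each hex digit to 4 bits: 1=0001 5=0101 6=0110 A=1010 3=0011 1=0001.

0b101010110101000110001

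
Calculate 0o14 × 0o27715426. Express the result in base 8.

Multiply each base-8 digit by 12, carrying:
  6×12 = 72 → write 0 carry 9
  2×12+9 = 33 → write 1 carry 4
  4×12+4 = 52 → write 4 carry 6
  5×12+6 = 66 → write 2 carry 8
  1×12+8 = 20 → write 4 carry 2
  7×12+2 = 86 → write 6 carry 10
  7×12+10 = 94 → write 6 carry 11
  2×12+11 = 35 → write 3 carry 4
  remaining carry: 4

0o436642410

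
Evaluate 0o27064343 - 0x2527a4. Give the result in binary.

0b1101110100000100111111

0o27064343 = 0b10111000110100011100011 in binary.
0x2527a4 = 0b1001010010011110100100 in binary.
Subtract column by column in base 2:
  1-0 → 1
  1-0 → 1
  0-1 → 1 (borrow)
  0-0-1 → 1 (borrow)
  0-0-1 → 1 (borrow)
  1-1-1 → 1 (borrow)
  1-0-1 → 0
  1-1 → 0
  0-1 → 1 (borrow)
  0-1-1 → 0 (borrow)
  0-1-1 → 0 (borrow)
  1-0-1 → 0
  0-0 → 0
  1-1 → 0
  1-0 → 1
  0-0 → 0
  0-1 → 1 (borrow)
  0-0-1 → 1 (borrow)
  1-1-1 → 1 (borrow)
  1-0-1 → 0
  1-0 → 1
  0-1 → 1 (borrow)
  1-0-1 → 0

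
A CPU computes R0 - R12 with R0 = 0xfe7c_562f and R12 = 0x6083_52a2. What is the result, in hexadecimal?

0x9df9038d

Subtract column by column in base 16:
  f-2 → d
  2-a → 8 (borrow)
  6-2-1 → 3
  5-5 → 0
  c-3 → 9
  7-8 → f (borrow)
  e-0-1 → d
  f-6 → 9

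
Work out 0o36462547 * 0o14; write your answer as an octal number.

Multiply each base-8 digit by 12, carrying:
  7×12 = 84 → write 4 carry 10
  4×12+10 = 58 → write 2 carry 7
  5×12+7 = 67 → write 3 carry 8
  2×12+8 = 32 → write 0 carry 4
  6×12+4 = 76 → write 4 carry 9
  4×12+9 = 57 → write 1 carry 7
  6×12+7 = 79 → write 7 carry 9
  3×12+9 = 45 → write 5 carry 5
  remaining carry: 5

0o557140324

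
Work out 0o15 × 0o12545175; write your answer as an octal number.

0o213044131

Multiply each base-8 digit by 13, carrying:
  5×13 = 65 → write 1 carry 8
  7×13+8 = 99 → write 3 carry 12
  1×13+12 = 25 → write 1 carry 3
  5×13+3 = 68 → write 4 carry 8
  4×13+8 = 60 → write 4 carry 7
  5×13+7 = 72 → write 0 carry 9
  2×13+9 = 35 → write 3 carry 4
  1×13+4 = 17 → write 1 carry 2
  remaining carry: 2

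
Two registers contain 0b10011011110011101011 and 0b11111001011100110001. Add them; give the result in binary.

Add column by column in base 2, right to left:
  1+1 = 0 carry 1
  1+0+1 = 0 carry 1
  0+0+1 = 1
  1+0 = 1
  0+1 = 1
  1+1 = 0 carry 1
  1+0+1 = 0 carry 1
  1+0+1 = 0 carry 1
  0+1+1 = 0 carry 1
  0+1+1 = 0 carry 1
  1+1+1 = 1 carry 1
  1+0+1 = 0 carry 1
  1+1+1 = 1 carry 1
  1+0+1 = 0 carry 1
  0+0+1 = 1
  1+1 = 0 carry 1
  1+1+1 = 1 carry 1
  0+1+1 = 0 carry 1
  0+1+1 = 0 carry 1
  1+1+1 = 1 carry 1
  final carry 1

0b110010101010000011100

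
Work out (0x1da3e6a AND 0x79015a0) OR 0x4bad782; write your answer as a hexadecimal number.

0x1da3e6a AND 0x79015a0 = 0x1901420.
Then OR with 0x4bad782.

0x5bad7a2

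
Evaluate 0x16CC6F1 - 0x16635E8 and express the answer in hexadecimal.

0x69109

Subtract column by column in base 16:
  1-8 → 9 (borrow)
  F-E-1 → 0
  6-5 → 1
  C-3 → 9
  C-6 → 6
  6-6 → 0
  1-1 → 0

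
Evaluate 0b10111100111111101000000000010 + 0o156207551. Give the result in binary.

0b11001010110001101111101101011

0o156207551 = 0b1101110010000111101101001 in binary.
Add column by column in base 2, right to left:
  0+1 = 1
  1+0 = 1
  0+0 = 0
  0+1 = 1
  0+0 = 0
  0+1 = 1
  0+1 = 1
  0+0 = 0
  0+1 = 1
  0+1 = 1
  0+1 = 1
  0+1 = 1
  1+0 = 1
  0+0 = 0
  1+0 = 1
  1+0 = 1
  1+1 = 0 carry 1
  1+0+1 = 0 carry 1
  1+0+1 = 0 carry 1
  1+1+1 = 1 carry 1
  1+1+1 = 1 carry 1
  0+1+1 = 0 carry 1
  0+0+1 = 1
  1+1 = 0 carry 1
  1+1+1 = 1 carry 1
  1+0+1 = 0 carry 1
  1+0+1 = 0 carry 1
  0+0+1 = 1
  1+0 = 1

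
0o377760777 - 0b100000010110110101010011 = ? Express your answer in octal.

0b100000010110110101010011 = 0o40266523 in octal.
Subtract column by column in base 8:
  7-3 → 4
  7-2 → 5
  7-5 → 2
  0-6 → 2 (borrow)
  6-6-1 → 7 (borrow)
  7-2-1 → 4
  7-0 → 7
  7-4 → 3
  3-0 → 3

0o337472254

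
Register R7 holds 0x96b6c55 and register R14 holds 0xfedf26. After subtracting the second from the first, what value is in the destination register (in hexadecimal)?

Subtract column by column in base 16:
  5-6 → f (borrow)
  5-2-1 → 2
  c-f → d (borrow)
  6-d-1 → 8 (borrow)
  b-e-1 → c (borrow)
  6-f-1 → 6 (borrow)
  9-0-1 → 8

0x86c8d2f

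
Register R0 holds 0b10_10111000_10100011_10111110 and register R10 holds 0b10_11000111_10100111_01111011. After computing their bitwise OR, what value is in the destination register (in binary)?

OR bit by bit (1 where either bit is 1):
  10101110001010001110111110
| 10110001111010011101111011
= 10111111111010011111111111

0b10111111111010011111111111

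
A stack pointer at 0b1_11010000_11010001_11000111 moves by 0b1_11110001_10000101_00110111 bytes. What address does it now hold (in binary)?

Add column by column in base 2, right to left:
  1+1 = 0 carry 1
  1+1+1 = 1 carry 1
  1+1+1 = 1 carry 1
  0+0+1 = 1
  0+1 = 1
  0+1 = 1
  1+0 = 1
  1+0 = 1
  1+1 = 0 carry 1
  0+0+1 = 1
  0+1 = 1
  0+0 = 0
  1+0 = 1
  0+0 = 0
  1+0 = 1
  1+1 = 0 carry 1
  0+1+1 = 0 carry 1
  0+0+1 = 1
  0+0 = 0
  0+0 = 0
  1+1 = 0 carry 1
  0+1+1 = 0 carry 1
  1+1+1 = 1 carry 1
  1+1+1 = 1 carry 1
  1+1+1 = 1 carry 1
  final carry 1

0b11110000100101011011111110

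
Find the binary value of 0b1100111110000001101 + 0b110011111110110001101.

0b1000000111100110011010

Add column by column in base 2, right to left:
  1+1 = 0 carry 1
  0+0+1 = 1
  1+1 = 0 carry 1
  1+1+1 = 1 carry 1
  0+0+1 = 1
  0+0 = 0
  0+0 = 0
  0+1 = 1
  0+1 = 1
  0+0 = 0
  1+1 = 0 carry 1
  1+1+1 = 1 carry 1
  1+1+1 = 1 carry 1
  1+1+1 = 1 carry 1
  1+1+1 = 1 carry 1
  0+1+1 = 0 carry 1
  0+1+1 = 0 carry 1
  1+0+1 = 0 carry 1
  1+0+1 = 0 carry 1
  0+1+1 = 0 carry 1
  0+1+1 = 0 carry 1
  final carry 1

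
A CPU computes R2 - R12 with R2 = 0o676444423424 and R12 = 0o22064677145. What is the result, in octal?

0o654357524257

Subtract column by column in base 8:
  4-5 → 7 (borrow)
  2-4-1 → 5 (borrow)
  4-1-1 → 2
  3-7 → 4 (borrow)
  2-7-1 → 2 (borrow)
  4-6-1 → 5 (borrow)
  4-4-1 → 7 (borrow)
  4-6-1 → 5 (borrow)
  4-0-1 → 3
  6-2 → 4
  7-2 → 5
  6-0 → 6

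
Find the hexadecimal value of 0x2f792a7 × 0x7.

0x14c50291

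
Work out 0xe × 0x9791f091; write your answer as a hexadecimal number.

0x849fb27ee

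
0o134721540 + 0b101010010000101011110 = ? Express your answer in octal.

0b101010010000101011110 = 0o5220536 in octal.
Add column by column in base 8, right to left:
  0+6 = 6
  4+3 = 7
  5+5 = 2 carry 1
  1+0+1 = 2
  2+2 = 4
  7+2 = 1 carry 1
  4+5+1 = 2 carry 1
  3+0+1 = 4
  1+0 = 1

0o142142276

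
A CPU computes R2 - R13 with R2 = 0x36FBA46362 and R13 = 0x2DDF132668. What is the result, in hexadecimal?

Subtract column by column in base 16:
  2-8 → A (borrow)
  6-6-1 → F (borrow)
  3-6-1 → C (borrow)
  6-2-1 → 3
  4-3 → 1
  A-1 → 9
  B-F → C (borrow)
  F-D-1 → 1
  6-D → 9 (borrow)
  3-2-1 → 0

0x91C913CFA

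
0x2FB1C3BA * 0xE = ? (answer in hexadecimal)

0x29BB8B42C

Multiply each base-16 digit by 14, carrying:
  A×14 = 140 → write C carry 8
  B×14+8 = 162 → write 2 carry 10
  3×14+10 = 52 → write 4 carry 3
  C×14+3 = 171 → write B carry 10
  1×14+10 = 24 → write 8 carry 1
  B×14+1 = 155 → write B carry 9
  F×14+9 = 219 → write B carry 13
  2×14+13 = 41 → write 9 carry 2
  remaining carry: 2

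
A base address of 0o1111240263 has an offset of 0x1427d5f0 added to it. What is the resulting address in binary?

0b11101010011010001011010100011

0o1111240263 = 0b1001001001010100000010110011 in binary.
0x1427d5f0 = 0b10100001001111101010111110000 in binary.
Add column by column in base 2, right to left:
  1+0 = 1
  1+0 = 1
  0+0 = 0
  0+0 = 0
  1+1 = 0 carry 1
  1+1+1 = 1 carry 1
  0+1+1 = 0 carry 1
  1+1+1 = 1 carry 1
  0+1+1 = 0 carry 1
  0+0+1 = 1
  0+1 = 1
  0+0 = 0
  0+1 = 1
  0+0 = 0
  1+1 = 0 carry 1
  0+1+1 = 0 carry 1
  1+1+1 = 1 carry 1
  0+1+1 = 0 carry 1
  1+1+1 = 1 carry 1
  0+0+1 = 1
  0+0 = 0
  1+1 = 0 carry 1
  0+0+1 = 1
  0+0 = 0
  1+0 = 1
  0+0 = 0
  0+1 = 1
  1+0 = 1
  0+1 = 1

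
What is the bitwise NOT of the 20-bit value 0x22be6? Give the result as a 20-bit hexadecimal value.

0xdd419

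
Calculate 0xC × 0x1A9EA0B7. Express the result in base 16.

0x13F6F8894

Multiply each base-16 digit by 12, carrying:
  7×12 = 84 → write 4 carry 5
  B×12+5 = 137 → write 9 carry 8
  0×12+8 = 8 → write 8
  A×12 = 120 → write 8 carry 7
  E×12+7 = 175 → write F carry 10
  9×12+10 = 118 → write 6 carry 7
  A×12+7 = 127 → write F carry 7
  1×12+7 = 19 → write 3 carry 1
  remaining carry: 1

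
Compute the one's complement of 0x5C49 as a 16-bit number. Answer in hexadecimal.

Each hex digit d becomes F−d:
  5→A, C→3, 4→B, 9→6

0xA3B6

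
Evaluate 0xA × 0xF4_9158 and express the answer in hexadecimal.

0x98DAD70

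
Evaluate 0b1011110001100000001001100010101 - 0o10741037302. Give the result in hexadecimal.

0b1011110001100000001001100010101 = 0x5e301315 in hexadecimal.
0o10741037302 = 0x47843ec2 in hexadecimal.
Subtract column by column in base 16:
  5-2 → 3
  1-c → 5 (borrow)
  3-e-1 → 4 (borrow)
  1-3-1 → d (borrow)
  0-4-1 → b (borrow)
  3-8-1 → a (borrow)
  e-7-1 → 6
  5-4 → 1

0x16abd453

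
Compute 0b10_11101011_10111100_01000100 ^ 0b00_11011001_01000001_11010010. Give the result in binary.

0b10001100101111110110010110

XOR bit by bit (1 where the bits differ):
  10111010111011110001000100
^ 00110110010100000111010010
= 10001100101111110110010110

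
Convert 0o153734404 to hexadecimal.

0x1afb904

Each octal digit is 3 bits: 1=001 5=101 3=011 7=111 3=011 4=100 4=100 0=000 4=100.
Group the bits into nibbles: 0001 1010 1111 1011 1001 0000 0100 → 1afb904.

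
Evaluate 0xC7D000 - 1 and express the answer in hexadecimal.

The trailing 3 digits are 0, so subtracting 1 borrows through: they become F and the next digit up decrements.

0xC7CFFF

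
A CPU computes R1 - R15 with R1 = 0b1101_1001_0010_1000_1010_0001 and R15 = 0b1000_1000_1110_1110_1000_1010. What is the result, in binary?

0b10100000011101000010111

Subtract column by column in base 2:
  1-0 → 1
  0-1 → 1 (borrow)
  0-0-1 → 1 (borrow)
  0-1-1 → 0 (borrow)
  0-0-1 → 1 (borrow)
  1-0-1 → 0
  0-0 → 0
  1-1 → 0
  0-0 → 0
  0-1 → 1 (borrow)
  0-1-1 → 0 (borrow)
  1-1-1 → 1 (borrow)
  0-0-1 → 1 (borrow)
  1-1-1 → 1 (borrow)
  0-1-1 → 0 (borrow)
  0-1-1 → 0 (borrow)
  1-0-1 → 0
  0-0 → 0
  0-0 → 0
  1-1 → 0
  1-0 → 1
  0-0 → 0
  1-0 → 1
  1-1 → 0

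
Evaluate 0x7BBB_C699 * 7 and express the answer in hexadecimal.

0x362226E2F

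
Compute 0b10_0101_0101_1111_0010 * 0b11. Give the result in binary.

Multiply each base-2 digit by 3, carrying:
  0×3 = 0 → write 0
  1×3 = 3 → write 1 carry 1
  0×3+1 = 1 → write 1
  0×3 = 0 → write 0
  1×3 = 3 → write 1 carry 1
  1×3+1 = 4 → write 0 carry 2
  1×3+2 = 5 → write 1 carry 2
  1×3+2 = 5 → write 1 carry 2
  1×3+2 = 5 → write 1 carry 2
  0×3+2 = 2 → write 0 carry 1
  1×3+1 = 4 → write 0 carry 2
  0×3+2 = 2 → write 0 carry 1
  1×3+1 = 4 → write 0 carry 2
  0×3+2 = 2 → write 0 carry 1
  1×3+1 = 4 → write 0 carry 2
  0×3+2 = 2 → write 0 carry 1
  0×3+1 = 1 → write 1
  1×3 = 3 → write 1 carry 1
  remaining carry: 1

0b1110000000111010110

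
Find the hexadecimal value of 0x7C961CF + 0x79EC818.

0xF6829E7

Add column by column in base 16, right to left:
  F+8 = 7 carry 1
  C+1+1 = E
  1+8 = 9
  6+C = 2 carry 1
  9+E+1 = 8 carry 1
  C+9+1 = 6 carry 1
  7+7+1 = F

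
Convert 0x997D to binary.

0b1001100101111101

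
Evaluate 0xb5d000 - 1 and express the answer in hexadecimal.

0xb5cfff

The trailing 3 digits are 0, so subtracting 1 borrows through: they become F and the next digit up decrements.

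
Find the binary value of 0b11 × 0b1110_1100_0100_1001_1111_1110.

0b10110001001101110111111010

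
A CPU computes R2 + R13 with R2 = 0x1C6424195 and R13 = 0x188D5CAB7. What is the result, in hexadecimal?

0x34F180C4C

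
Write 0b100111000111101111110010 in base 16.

0x9C7BF2

Group the bits into nibbles: 1001 1100 0111 1011 1111 0010 → 9C7BF2.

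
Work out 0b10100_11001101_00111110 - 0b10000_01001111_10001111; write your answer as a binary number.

0b1000111110110101111

Subtract column by column in base 2:
  0-1 → 1 (borrow)
  1-1-1 → 1 (borrow)
  1-1-1 → 1 (borrow)
  1-1-1 → 1 (borrow)
  1-0-1 → 0
  1-0 → 1
  0-0 → 0
  0-1 → 1 (borrow)
  1-1-1 → 1 (borrow)
  0-1-1 → 0 (borrow)
  1-1-1 → 1 (borrow)
  1-1-1 → 1 (borrow)
  0-0-1 → 1 (borrow)
  0-0-1 → 1 (borrow)
  1-1-1 → 1 (borrow)
  1-0-1 → 0
  0-0 → 0
  0-0 → 0
  1-0 → 1
  0-0 → 0
  1-1 → 0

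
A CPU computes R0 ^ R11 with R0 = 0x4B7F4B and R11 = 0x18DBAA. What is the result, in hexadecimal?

XOR each hex digit independently (no carries):
  4^1=5, B^8=3, 7^D=A, F^B=4, 4^A=E, B^A=1

0x53A4E1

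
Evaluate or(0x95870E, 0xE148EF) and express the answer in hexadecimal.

OR each hex digit independently (no carries):
  9|E=F, 5|1=5, 8|4=C, 7|8=F, 0|E=E, E|F=F

0xF5CFEF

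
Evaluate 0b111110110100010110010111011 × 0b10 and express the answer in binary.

Multiply each base-2 digit by 2, carrying:
  1×2 = 2 → write 0 carry 1
  1×2+1 = 3 → write 1 carry 1
  0×2+1 = 1 → write 1
  1×2 = 2 → write 0 carry 1
  1×2+1 = 3 → write 1 carry 1
  1×2+1 = 3 → write 1 carry 1
  0×2+1 = 1 → write 1
  1×2 = 2 → write 0 carry 1
  0×2+1 = 1 → write 1
  0×2 = 0 → write 0
  1×2 = 2 → write 0 carry 1
  1×2+1 = 3 → write 1 carry 1
  0×2+1 = 1 → write 1
  1×2 = 2 → write 0 carry 1
  0×2+1 = 1 → write 1
  0×2 = 0 → write 0
  0×2 = 0 → write 0
  1×2 = 2 → write 0 carry 1
  0×2+1 = 1 → write 1
  1×2 = 2 → write 0 carry 1
  1×2+1 = 3 → write 1 carry 1
  0×2+1 = 1 → write 1
  1×2 = 2 → write 0 carry 1
  1×2+1 = 3 → write 1 carry 1
  1×2+1 = 3 → write 1 carry 1
  1×2+1 = 3 → write 1 carry 1
  1×2+1 = 3 → write 1 carry 1
  remaining carry: 1

0b1111101101000101100101110110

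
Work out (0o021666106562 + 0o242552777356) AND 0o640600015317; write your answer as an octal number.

0o240400004100

Add column by column in base 8, right to left:
  2+6 = 0 carry 1
  6+5+1 = 4 carry 1
  5+3+1 = 1 carry 1
  6+7+1 = 6 carry 1
  0+7+1 = 0 carry 1
  1+7+1 = 1 carry 1
  6+2+1 = 1 carry 1
  6+5+1 = 4 carry 1
  6+5+1 = 4 carry 1
  1+2+1 = 4
  2+4 = 6
  0+2 = 2
Sum = 0o264441106140; now AND with 0o640600015317:
  2&6=2, 6&4=4, 4&0=0, 4&6=4, 4&0=0, 1&0=0, 1&0=0, 0&1=0, 6&5=4, 1&3=1, 4&1=0, 0&7=0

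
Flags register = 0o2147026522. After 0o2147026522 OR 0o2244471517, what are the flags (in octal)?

OR each oct digit independently (no carries):
  2|2=2, 1|2=3, 4|4=4, 7|4=7, 0|4=4, 2|7=7, 6|1=7, 5|5=5, 2|1=3, 2|7=7

0o2347477537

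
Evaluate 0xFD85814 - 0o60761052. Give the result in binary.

0xFD85814 = 0b1111110110000101100000010100 in binary.
0o60761052 = 0b110000111110001000101010 in binary.
Subtract column by column in base 2:
  0-0 → 0
  0-1 → 1 (borrow)
  1-0-1 → 0
  0-1 → 1 (borrow)
  1-0-1 → 0
  0-1 → 1 (borrow)
  0-0-1 → 1 (borrow)
  0-0-1 → 1 (borrow)
  0-0-1 → 1 (borrow)
  0-1-1 → 0 (borrow)
  0-0-1 → 1 (borrow)
  1-0-1 → 0
  1-0 → 1
  0-1 → 1 (borrow)
  1-1-1 → 1 (borrow)
  0-1-1 → 0 (borrow)
  0-1-1 → 0 (borrow)
  0-1-1 → 0 (borrow)
  0-0-1 → 1 (borrow)
  1-0-1 → 0
  1-0 → 1
  0-0 → 0
  1-1 → 0
  1-1 → 0
  1-0 → 1
  1-0 → 1
  1-0 → 1
  1-0 → 1

0b1111000101000111010111101010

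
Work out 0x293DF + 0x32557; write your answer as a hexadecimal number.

Add column by column in base 16, right to left:
  F+7 = 6 carry 1
  D+5+1 = 3 carry 1
  3+5+1 = 9
  9+2 = B
  2+3 = 5

0x5B936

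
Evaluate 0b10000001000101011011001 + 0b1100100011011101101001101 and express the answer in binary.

Add column by column in base 2, right to left:
  1+1 = 0 carry 1
  0+0+1 = 1
  0+1 = 1
  1+1 = 0 carry 1
  1+0+1 = 0 carry 1
  0+0+1 = 1
  1+1 = 0 carry 1
  1+0+1 = 0 carry 1
  0+1+1 = 0 carry 1
  1+1+1 = 1 carry 1
  0+0+1 = 1
  1+1 = 0 carry 1
  0+1+1 = 0 carry 1
  0+1+1 = 0 carry 1
  0+0+1 = 1
  1+1 = 0 carry 1
  0+1+1 = 0 carry 1
  0+0+1 = 1
  0+0 = 0
  0+0 = 0
  0+1 = 1
  0+0 = 0
  1+0 = 1
  0+1 = 1
  0+1 = 1

0b1110100100100011000100110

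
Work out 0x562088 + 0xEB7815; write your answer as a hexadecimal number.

Add column by column in base 16, right to left:
  8+5 = D
  8+1 = 9
  0+8 = 8
  2+7 = 9
  6+B = 1 carry 1
  5+E+1 = 4 carry 1
  final carry 1

0x141989D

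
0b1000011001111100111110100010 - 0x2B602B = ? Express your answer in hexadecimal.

0b1000011001111100111110100010 = 0x867CFA2 in hexadecimal.
Subtract column by column in base 16:
  2-B → 7 (borrow)
  A-2-1 → 7
  F-0 → F
  C-6 → 6
  7-B → C (borrow)
  6-2-1 → 3
  8-0 → 8

0x83C6F77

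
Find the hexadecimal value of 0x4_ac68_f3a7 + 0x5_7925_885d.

0xa258e7c04

Add column by column in base 16, right to left:
  7+d = 4 carry 1
  a+5+1 = 0 carry 1
  3+8+1 = c
  f+8 = 7 carry 1
  8+5+1 = e
  6+2 = 8
  c+9 = 5 carry 1
  a+7+1 = 2 carry 1
  4+5+1 = a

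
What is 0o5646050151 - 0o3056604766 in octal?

0o2567243163

Subtract column by column in base 8:
  1-6 → 3 (borrow)
  5-6-1 → 6 (borrow)
  1-7-1 → 1 (borrow)
  0-4-1 → 3 (borrow)
  5-0-1 → 4
  0-6 → 2 (borrow)
  6-6-1 → 7 (borrow)
  4-5-1 → 6 (borrow)
  6-0-1 → 5
  5-3 → 2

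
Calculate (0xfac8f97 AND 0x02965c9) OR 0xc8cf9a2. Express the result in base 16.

0xfac8f97 AND 0x02965c9 = 0x0280581.
Then OR with 0xc8cf9a2.

0xcacfda3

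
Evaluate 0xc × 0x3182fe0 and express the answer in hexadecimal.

0x25223e80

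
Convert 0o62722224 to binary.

Each octal digit is 3 bits: 6=110 2=010 7=111 2=010 2=010 2=010 2=010 4=100.

0b110010111010010010010100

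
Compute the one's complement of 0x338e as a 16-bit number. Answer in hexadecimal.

0xcc71

Each hex digit d becomes f−d:
  3→c, 3→c, 8→7, e→1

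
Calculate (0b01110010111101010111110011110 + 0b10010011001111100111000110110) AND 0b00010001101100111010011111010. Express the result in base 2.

Add column by column in base 2, right to left:
  0+0 = 0
  1+1 = 0 carry 1
  1+1+1 = 1 carry 1
  1+0+1 = 0 carry 1
  1+1+1 = 1 carry 1
  0+1+1 = 0 carry 1
  0+0+1 = 1
  1+0 = 1
  1+0 = 1
  1+1 = 0 carry 1
  1+1+1 = 1 carry 1
  1+1+1 = 1 carry 1
  0+0+1 = 1
  1+0 = 1
  0+1 = 1
  1+1 = 0 carry 1
  0+1+1 = 0 carry 1
  1+1+1 = 1 carry 1
  1+1+1 = 1 carry 1
  1+0+1 = 0 carry 1
  1+0+1 = 0 carry 1
  0+1+1 = 0 carry 1
  1+1+1 = 1 carry 1
  0+0+1 = 1
  0+0 = 0
  1+1 = 0 carry 1
  1+0+1 = 0 carry 1
  1+0+1 = 0 carry 1
  0+1+1 = 0 carry 1
  final carry 1
Sum = 0b100000110001100111110111010100; now AND with 0b00010001101100111010011111010:
  100000110001100111110111010100
& 000010001101100111010011111010
= 000000000001100111010011010000

0b1100111010011010000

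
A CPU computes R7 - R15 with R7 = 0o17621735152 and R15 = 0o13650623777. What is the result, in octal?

0o3751111153

Subtract column by column in base 8:
  2-7 → 3 (borrow)
  5-7-1 → 5 (borrow)
  1-7-1 → 1 (borrow)
  5-3-1 → 1
  3-2 → 1
  7-6 → 1
  1-0 → 1
  2-5 → 5 (borrow)
  6-6-1 → 7 (borrow)
  7-3-1 → 3
  1-1 → 0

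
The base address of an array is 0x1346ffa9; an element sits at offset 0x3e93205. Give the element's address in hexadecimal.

Add column by column in base 16, right to left:
  9+5 = e
  a+0 = a
  f+2 = 1 carry 1
  f+3+1 = 3 carry 1
  6+9+1 = 0 carry 1
  4+e+1 = 3 carry 1
  3+3+1 = 7
  1+0 = 1

0x173031ae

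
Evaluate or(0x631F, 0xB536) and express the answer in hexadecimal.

OR each hex digit independently (no carries):
  6|B=F, 3|5=7, 1|3=3, F|6=F

0xF73F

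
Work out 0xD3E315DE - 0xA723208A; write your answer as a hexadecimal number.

Subtract column by column in base 16:
  E-A → 4
  D-8 → 5
  5-0 → 5
  1-2 → F (borrow)
  3-3-1 → F (borrow)
  E-2-1 → B
  3-7 → C (borrow)
  D-A-1 → 2

0x2CBFF554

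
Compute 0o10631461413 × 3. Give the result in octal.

0o32314624441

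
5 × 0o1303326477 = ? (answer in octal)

0o6721061073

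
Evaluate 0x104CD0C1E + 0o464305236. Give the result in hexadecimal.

0o464305236 = 0x4D18A9E in hexadecimal.
Add column by column in base 16, right to left:
  E+E = C carry 1
  1+9+1 = B
  C+A = 6 carry 1
  0+8+1 = 9
  D+1 = E
  C+D = 9 carry 1
  4+4+1 = 9
  0+0 = 0
  1+0 = 1

0x1099E96BC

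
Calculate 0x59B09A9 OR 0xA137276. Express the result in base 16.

0xF9B7BFF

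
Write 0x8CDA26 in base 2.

0b100011001101101000100110

Expand each hex digit to 4 bits: 8=1000 C=1100 D=1101 A=1010 2=0010 6=0110.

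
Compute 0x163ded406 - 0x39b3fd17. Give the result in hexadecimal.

0x12a2ad6ef

Subtract column by column in base 16:
  6-7 → f (borrow)
  0-1-1 → e (borrow)
  4-d-1 → 6 (borrow)
  d-f-1 → d (borrow)
  e-3-1 → a
  d-b → 2
  3-9 → a (borrow)
  6-3-1 → 2
  1-0 → 1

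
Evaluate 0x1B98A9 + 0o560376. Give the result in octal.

0x1B98A9 = 0o6714251 in octal.
Add column by column in base 8, right to left:
  1+6 = 7
  5+7 = 4 carry 1
  2+3+1 = 6
  4+0 = 4
  1+6 = 7
  7+5 = 4 carry 1
  6+0+1 = 7

0o7474647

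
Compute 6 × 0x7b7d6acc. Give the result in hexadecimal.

Multiply each base-16 digit by 6, carrying:
  c×6 = 72 → write 8 carry 4
  c×6+4 = 76 → write c carry 4
  a×6+4 = 64 → write 0 carry 4
  6×6+4 = 40 → write 8 carry 2
  d×6+2 = 80 → write 0 carry 5
  7×6+5 = 47 → write f carry 2
  b×6+2 = 68 → write 4 carry 4
  7×6+4 = 46 → write e carry 2
  remaining carry: 2

0x2e4f080c8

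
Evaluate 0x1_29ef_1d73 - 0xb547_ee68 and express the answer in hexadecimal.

0x74a72f0b

Subtract column by column in base 16:
  3-8 → b (borrow)
  7-6-1 → 0
  d-e → f (borrow)
  1-e-1 → 2 (borrow)
  f-7-1 → 7
  e-4 → a
  9-5 → 4
  2-b → 7 (borrow)
  1-0-1 → 0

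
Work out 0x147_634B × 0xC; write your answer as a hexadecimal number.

Multiply each base-16 digit by 12, carrying:
  B×12 = 132 → write 4 carry 8
  4×12+8 = 56 → write 8 carry 3
  3×12+3 = 39 → write 7 carry 2
  6×12+2 = 74 → write A carry 4
  7×12+4 = 88 → write 8 carry 5
  4×12+5 = 53 → write 5 carry 3
  1×12+3 = 15 → write F

0xF58A784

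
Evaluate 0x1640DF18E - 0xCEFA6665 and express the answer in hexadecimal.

0x95138B29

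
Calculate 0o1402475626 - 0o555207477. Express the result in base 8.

0o625266127

Subtract column by column in base 8:
  6-7 → 7 (borrow)
  2-7-1 → 2 (borrow)
  6-4-1 → 1
  5-7 → 6 (borrow)
  7-0-1 → 6
  4-2 → 2
  2-5 → 5 (borrow)
  0-5-1 → 2 (borrow)
  4-5-1 → 6 (borrow)
  1-0-1 → 0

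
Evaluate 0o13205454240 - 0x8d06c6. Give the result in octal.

0o13142250732

0x8d06c6 = 0o43203306 in octal.
Subtract column by column in base 8:
  0-6 → 2 (borrow)
  4-0-1 → 3
  2-3 → 7 (borrow)
  4-3-1 → 0
  5-0 → 5
  4-2 → 2
  5-3 → 2
  0-4 → 4 (borrow)
  2-0-1 → 1
  3-0 → 3
  1-0 → 1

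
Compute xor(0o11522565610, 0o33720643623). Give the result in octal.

0o22202326033

XOR each oct digit independently (no carries):
  1^3=2, 1^3=2, 5^7=2, 2^2=0, 2^0=2, 5^6=3, 6^4=2, 5^3=6, 6^6=0, 1^2=3, 0^3=3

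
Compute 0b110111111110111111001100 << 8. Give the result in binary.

0b11011111111011111100110000000000

Left shift by 8: append 8 zero bits.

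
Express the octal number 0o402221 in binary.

Each octal digit is 3 bits: 4=100 0=000 2=010 2=010 2=010 1=001.

0b100000010010010001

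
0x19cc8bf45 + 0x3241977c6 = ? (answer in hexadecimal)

Add column by column in base 16, right to left:
  5+6 = b
  4+c = 0 carry 1
  f+7+1 = 7 carry 1
  b+7+1 = 3 carry 1
  8+9+1 = 2 carry 1
  c+1+1 = e
  c+4 = 0 carry 1
  9+2+1 = c
  1+3 = 4

0x4c0e2370b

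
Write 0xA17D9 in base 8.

0o2413731

Expand each hex digit to 4 bits: A=1010 1=0001 7=0111 D=1101 9=1001.
Group the bits in threes: 010 100 001 011 111 011 001 → 2413731.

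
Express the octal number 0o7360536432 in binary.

0b111011110000101011110100011010

Each octal digit is 3 bits: 7=111 3=011 6=110 0=000 5=101 3=011 6=110 4=100 3=011 2=010.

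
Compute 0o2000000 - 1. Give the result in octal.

The trailing 6 digits are 0, so subtracting 1 borrows through: they become 7 and the next digit up decrements.

0o1777777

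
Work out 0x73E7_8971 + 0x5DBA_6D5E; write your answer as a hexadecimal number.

0xD1A1F6CF

Add column by column in base 16, right to left:
  1+E = F
  7+5 = C
  9+D = 6 carry 1
  8+6+1 = F
  7+A = 1 carry 1
  E+B+1 = A carry 1
  3+D+1 = 1 carry 1
  7+5+1 = D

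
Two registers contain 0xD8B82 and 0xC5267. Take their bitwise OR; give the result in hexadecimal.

OR each hex digit independently (no carries):
  D|C=D, 8|5=D, B|2=B, 8|6=E, 2|7=7

0xDDBE7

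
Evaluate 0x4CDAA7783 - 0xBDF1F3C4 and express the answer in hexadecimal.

Subtract column by column in base 16:
  3-4 → F (borrow)
  8-C-1 → B (borrow)
  7-3-1 → 3
  7-F → 8 (borrow)
  A-1-1 → 8
  A-F → B (borrow)
  D-D-1 → F (borrow)
  C-B-1 → 0
  4-0 → 4

0x40FB883BF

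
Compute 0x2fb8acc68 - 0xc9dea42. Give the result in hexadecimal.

Subtract column by column in base 16:
  8-2 → 6
  6-4 → 2
  c-a → 2
  c-e → e (borrow)
  a-d-1 → c (borrow)
  8-9-1 → e (borrow)
  b-c-1 → e (borrow)
  f-0-1 → e
  2-0 → 2

0x2eeece226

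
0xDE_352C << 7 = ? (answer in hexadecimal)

0x6F1A9600

7 bits is not a whole number of base-16 digits; in binary: 110111100011010100101100 << 7 = 1101111000110101001011000000000.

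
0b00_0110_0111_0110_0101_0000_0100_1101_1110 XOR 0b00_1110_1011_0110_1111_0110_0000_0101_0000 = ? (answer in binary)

XOR bit by bit (1 where the bits differ):
  0001100111011001010000010011011110
^ 0011101011011011110110000001010000
= 0010001100000010100110010010001110

0b0010001100000010100110010010001110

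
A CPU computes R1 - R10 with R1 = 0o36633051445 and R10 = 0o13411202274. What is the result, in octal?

0o23221647151

Subtract column by column in base 8:
  5-4 → 1
  4-7 → 5 (borrow)
  4-2-1 → 1
  1-2 → 7 (borrow)
  5-0-1 → 4
  0-2 → 6 (borrow)
  3-1-1 → 1
  3-1 → 2
  6-4 → 2
  6-3 → 3
  3-1 → 2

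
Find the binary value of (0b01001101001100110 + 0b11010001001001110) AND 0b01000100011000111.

0b100010000100

Add column by column in base 2, right to left:
  0+0 = 0
  1+1 = 0 carry 1
  1+1+1 = 1 carry 1
  0+1+1 = 0 carry 1
  0+0+1 = 1
  1+0 = 1
  1+1 = 0 carry 1
  0+0+1 = 1
  0+0 = 0
  1+1 = 0 carry 1
  0+0+1 = 1
  1+0 = 1
  1+0 = 1
  0+1 = 1
  0+0 = 0
  1+1 = 0 carry 1
  0+1+1 = 0 carry 1
  final carry 1
Sum = 0b100011110010110100; now AND with 0b01000100011000111:
  100011110010110100
& 001000100011000111
= 000000100010000100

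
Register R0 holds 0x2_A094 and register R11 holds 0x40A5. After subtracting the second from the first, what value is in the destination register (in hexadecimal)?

Subtract column by column in base 16:
  4-5 → F (borrow)
  9-A-1 → E (borrow)
  0-0-1 → F (borrow)
  A-4-1 → 5
  2-0 → 2

0x25FEF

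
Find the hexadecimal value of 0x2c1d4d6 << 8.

0x2c1d4d600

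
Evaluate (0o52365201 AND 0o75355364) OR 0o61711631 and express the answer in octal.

0o71755631

0o52365201 AND 0o75355364 = 0o50345200.
Then OR with 0o61711631.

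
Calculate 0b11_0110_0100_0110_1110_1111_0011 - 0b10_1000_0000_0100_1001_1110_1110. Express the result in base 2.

Subtract column by column in base 2:
  1-0 → 1
  1-1 → 0
  0-1 → 1 (borrow)
  0-1-1 → 0 (borrow)
  1-0-1 → 0
  1-1 → 0
  1-1 → 0
  1-1 → 0
  0-1 → 1 (borrow)
  1-0-1 → 0
  1-0 → 1
  1-1 → 0
  0-0 → 0
  1-0 → 1
  1-1 → 0
  0-0 → 0
  0-0 → 0
  0-0 → 0
  1-0 → 1
  0-0 → 0
  0-0 → 0
  1-0 → 1
  1-0 → 1
  0-1 → 1 (borrow)
  1-0-1 → 0
  1-1 → 0

0b111001000010010100000101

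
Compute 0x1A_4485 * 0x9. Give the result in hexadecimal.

0xEC68AD

Multiply each base-16 digit by 9, carrying:
  5×9 = 45 → write D carry 2
  8×9+2 = 74 → write A carry 4
  4×9+4 = 40 → write 8 carry 2
  4×9+2 = 38 → write 6 carry 2
  A×9+2 = 92 → write C carry 5
  1×9+5 = 14 → write E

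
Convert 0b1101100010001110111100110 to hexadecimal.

0x1B11DE6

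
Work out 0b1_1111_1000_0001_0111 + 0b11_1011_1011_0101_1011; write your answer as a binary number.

Add column by column in base 2, right to left:
  1+1 = 0 carry 1
  1+1+1 = 1 carry 1
  1+0+1 = 0 carry 1
  0+1+1 = 0 carry 1
  1+1+1 = 1 carry 1
  0+0+1 = 1
  0+1 = 1
  0+0 = 0
  0+1 = 1
  0+1 = 1
  0+0 = 0
  1+1 = 0 carry 1
  1+1+1 = 1 carry 1
  1+1+1 = 1 carry 1
  1+0+1 = 0 carry 1
  1+1+1 = 1 carry 1
  1+1+1 = 1 carry 1
  0+1+1 = 0 carry 1
  final carry 1

0b1011011001101110010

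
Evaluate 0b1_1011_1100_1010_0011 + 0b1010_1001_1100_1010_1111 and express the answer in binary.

Add column by column in base 2, right to left:
  1+1 = 0 carry 1
  1+1+1 = 1 carry 1
  0+1+1 = 0 carry 1
  0+1+1 = 0 carry 1
  0+0+1 = 1
  1+1 = 0 carry 1
  0+0+1 = 1
  1+1 = 0 carry 1
  0+0+1 = 1
  0+0 = 0
  1+1 = 0 carry 1
  1+1+1 = 1 carry 1
  1+1+1 = 1 carry 1
  1+0+1 = 0 carry 1
  0+0+1 = 1
  1+1 = 0 carry 1
  1+0+1 = 0 carry 1
  0+1+1 = 0 carry 1
  0+0+1 = 1
  0+1 = 1

0b11000101100101010010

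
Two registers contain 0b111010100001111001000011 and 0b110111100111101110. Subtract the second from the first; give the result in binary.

Subtract column by column in base 2:
  1-0 → 1
  1-1 → 0
  0-1 → 1 (borrow)
  0-1-1 → 0 (borrow)
  0-0-1 → 1 (borrow)
  0-1-1 → 0 (borrow)
  1-1-1 → 1 (borrow)
  0-1-1 → 0 (borrow)
  0-1-1 → 0 (borrow)
  1-0-1 → 0
  1-0 → 1
  1-1 → 0
  1-1 → 0
  0-1 → 1 (borrow)
  0-1-1 → 0 (borrow)
  0-0-1 → 1 (borrow)
  0-1-1 → 0 (borrow)
  1-1-1 → 1 (borrow)
  0-0-1 → 1 (borrow)
  1-0-1 → 0
  0-0 → 0
  1-0 → 1
  1-0 → 1
  1-0 → 1

0b111001101010010001010101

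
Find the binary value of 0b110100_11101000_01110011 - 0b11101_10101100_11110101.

0b101110011101101111110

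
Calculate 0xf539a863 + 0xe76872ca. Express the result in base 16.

0x1dca21b2d

Add column by column in base 16, right to left:
  3+a = d
  6+c = 2 carry 1
  8+2+1 = b
  a+7 = 1 carry 1
  9+8+1 = 2 carry 1
  3+6+1 = a
  5+7 = c
  f+e = d carry 1
  final carry 1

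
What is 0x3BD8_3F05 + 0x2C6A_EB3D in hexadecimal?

0x68432A42

Add column by column in base 16, right to left:
  5+D = 2 carry 1
  0+3+1 = 4
  F+B = A carry 1
  3+E+1 = 2 carry 1
  8+A+1 = 3 carry 1
  D+6+1 = 4 carry 1
  B+C+1 = 8 carry 1
  3+2+1 = 6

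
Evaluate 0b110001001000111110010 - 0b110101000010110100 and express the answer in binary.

0b101010100000100111110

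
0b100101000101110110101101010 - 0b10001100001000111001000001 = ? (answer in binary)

0b10011100100101111100101001

Subtract column by column in base 2:
  0-1 → 1 (borrow)
  1-0-1 → 0
  0-0 → 0
  1-0 → 1
  0-0 → 0
  1-0 → 1
  1-1 → 0
  0-0 → 0
  1-0 → 1
  0-1 → 1 (borrow)
  1-1-1 → 1 (borrow)
  1-1-1 → 1 (borrow)
  0-0-1 → 1 (borrow)
  1-0-1 → 0
  1-0 → 1
  1-1 → 0
  0-0 → 0
  1-0 → 1
  0-0 → 0
  0-0 → 0
  0-1 → 1 (borrow)
  1-1-1 → 1 (borrow)
  0-0-1 → 1 (borrow)
  1-0-1 → 0
  0-0 → 0
  0-1 → 1 (borrow)
  1-0-1 → 0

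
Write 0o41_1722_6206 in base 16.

Each octal digit is 3 bits: 4=100 1=001 1=001 7=111 2=010 2=010 6=110 2=010 0=000 6=110.
Group the bits into nibbles: 0010 0001 0011 1101 0010 1100 1000 0110 → 213D2C86.

0x213D2C86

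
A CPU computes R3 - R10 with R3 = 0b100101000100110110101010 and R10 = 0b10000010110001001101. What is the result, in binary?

0b100011000010000101011101

Subtract column by column in base 2:
  0-1 → 1 (borrow)
  1-0-1 → 0
  0-1 → 1 (borrow)
  1-1-1 → 1 (borrow)
  0-0-1 → 1 (borrow)
  1-0-1 → 0
  0-1 → 1 (borrow)
  1-0-1 → 0
  1-0 → 1
  0-0 → 0
  1-1 → 0
  1-1 → 0
  0-0 → 0
  0-1 → 1 (borrow)
  1-0-1 → 0
  0-0 → 0
  0-0 → 0
  0-0 → 0
  1-0 → 1
  0-1 → 1 (borrow)
  1-0-1 → 0
  0-0 → 0
  0-0 → 0
  1-0 → 1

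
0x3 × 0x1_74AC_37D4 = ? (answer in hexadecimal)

0x45E04A77C

Multiply each base-16 digit by 3, carrying:
  4×3 = 12 → write C
  D×3 = 39 → write 7 carry 2
  7×3+2 = 23 → write 7 carry 1
  3×3+1 = 10 → write A
  C×3 = 36 → write 4 carry 2
  A×3+2 = 32 → write 0 carry 2
  4×3+2 = 14 → write E
  7×3 = 21 → write 5 carry 1
  1×3+1 = 4 → write 4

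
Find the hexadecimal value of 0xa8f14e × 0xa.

0x6996d0c

Multiply each base-16 digit by 10, carrying:
  e×10 = 140 → write c carry 8
  4×10+8 = 48 → write 0 carry 3
  1×10+3 = 13 → write d
  f×10 = 150 → write 6 carry 9
  8×10+9 = 89 → write 9 carry 5
  a×10+5 = 105 → write 9 carry 6
  remaining carry: 6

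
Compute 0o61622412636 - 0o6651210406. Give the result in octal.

Subtract column by column in base 8:
  6-6 → 0
  3-0 → 3
  6-4 → 2
  2-0 → 2
  1-1 → 0
  4-2 → 2
  2-1 → 1
  2-5 → 5 (borrow)
  6-6-1 → 7 (borrow)
  1-6-1 → 2 (borrow)
  6-0-1 → 5

0o52751202230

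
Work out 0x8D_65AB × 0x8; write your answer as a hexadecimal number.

0x46B2D58

Multiply each base-16 digit by 8, carrying:
  B×8 = 88 → write 8 carry 5
  A×8+5 = 85 → write 5 carry 5
  5×8+5 = 45 → write D carry 2
  6×8+2 = 50 → write 2 carry 3
  D×8+3 = 107 → write B carry 6
  8×8+6 = 70 → write 6 carry 4
  remaining carry: 4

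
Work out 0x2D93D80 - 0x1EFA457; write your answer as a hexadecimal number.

0xE99929

Subtract column by column in base 16:
  0-7 → 9 (borrow)
  8-5-1 → 2
  D-4 → 9
  3-A → 9 (borrow)
  9-F-1 → 9 (borrow)
  D-E-1 → E (borrow)
  2-1-1 → 0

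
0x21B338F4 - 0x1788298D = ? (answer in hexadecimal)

Subtract column by column in base 16:
  4-D → 7 (borrow)
  F-8-1 → 6
  8-9 → F (borrow)
  3-2-1 → 0
  3-8 → B (borrow)
  B-8-1 → 2
  1-7 → A (borrow)
  2-1-1 → 0

0xA2B0F67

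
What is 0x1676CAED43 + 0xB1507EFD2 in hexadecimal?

0x218BD2DD15

Add column by column in base 16, right to left:
  3+2 = 5
  4+D = 1 carry 1
  D+F+1 = D carry 1
  E+E+1 = D carry 1
  A+7+1 = 2 carry 1
  C+0+1 = D
  6+5 = B
  7+1 = 8
  6+B = 1 carry 1
  1+0+1 = 2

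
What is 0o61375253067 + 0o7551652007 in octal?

0o71147125076

Add column by column in base 8, right to left:
  7+7 = 6 carry 1
  6+0+1 = 7
  0+0 = 0
  3+2 = 5
  5+5 = 2 carry 1
  2+6+1 = 1 carry 1
  5+1+1 = 7
  7+5 = 4 carry 1
  3+5+1 = 1 carry 1
  1+7+1 = 1 carry 1
  6+0+1 = 7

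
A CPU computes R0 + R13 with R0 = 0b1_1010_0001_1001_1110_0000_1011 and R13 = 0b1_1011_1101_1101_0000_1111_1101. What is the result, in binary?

0b11010111110110111100001000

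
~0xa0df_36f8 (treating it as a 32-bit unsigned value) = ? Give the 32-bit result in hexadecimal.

0x5f20c907

Each hex digit d becomes f−d:
  a→5, 0→f, d→2, f→0, 3→c, 6→9, f→0, 8→7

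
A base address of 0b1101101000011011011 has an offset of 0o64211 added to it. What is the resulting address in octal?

0o1634544

0b1101101000011011011 = 0o1550333 in octal.
Add column by column in base 8, right to left:
  3+1 = 4
  3+1 = 4
  3+2 = 5
  0+4 = 4
  5+6 = 3 carry 1
  5+0+1 = 6
  1+0 = 1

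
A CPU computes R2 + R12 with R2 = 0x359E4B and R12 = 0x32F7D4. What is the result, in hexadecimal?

Add column by column in base 16, right to left:
  B+4 = F
  4+D = 1 carry 1
  E+7+1 = 6 carry 1
  9+F+1 = 9 carry 1
  5+2+1 = 8
  3+3 = 6

0x68961F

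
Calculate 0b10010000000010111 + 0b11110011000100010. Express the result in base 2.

Add column by column in base 2, right to left:
  1+0 = 1
  1+1 = 0 carry 1
  1+0+1 = 0 carry 1
  0+0+1 = 1
  1+0 = 1
  0+1 = 1
  0+0 = 0
  0+0 = 0
  0+0 = 0
  0+1 = 1
  0+1 = 1
  0+0 = 0
  0+0 = 0
  1+1 = 0 carry 1
  0+1+1 = 0 carry 1
  0+1+1 = 0 carry 1
  1+1+1 = 1 carry 1
  final carry 1

0b110000011000111001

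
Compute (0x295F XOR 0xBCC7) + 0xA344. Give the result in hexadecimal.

0x138DC

First 0x295F XOR 0xBCC7 = 0x9598.
Add column by column in base 16, right to left:
  8+4 = C
  9+4 = D
  5+3 = 8
  9+A = 3 carry 1
  final carry 1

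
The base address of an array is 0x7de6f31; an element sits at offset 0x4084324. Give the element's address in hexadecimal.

Add column by column in base 16, right to left:
  1+4 = 5
  3+2 = 5
  f+3 = 2 carry 1
  6+4+1 = b
  e+8 = 6 carry 1
  d+0+1 = e
  7+4 = b

0xbe6b255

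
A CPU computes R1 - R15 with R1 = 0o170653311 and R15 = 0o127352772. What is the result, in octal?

Subtract column by column in base 8:
  1-2 → 7 (borrow)
  1-7-1 → 1 (borrow)
  3-7-1 → 3 (borrow)
  3-2-1 → 0
  5-5 → 0
  6-3 → 3
  0-7 → 1 (borrow)
  7-2-1 → 4
  1-1 → 0

0o41300317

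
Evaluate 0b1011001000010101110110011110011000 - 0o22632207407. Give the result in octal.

0o106173454221

0b1011001000010101110110011110011000 = 0o131025663630 in octal.
Subtract column by column in base 8:
  0-7 → 1 (borrow)
  3-0-1 → 2
  6-4 → 2
  3-7 → 4 (borrow)
  6-0-1 → 5
  6-2 → 4
  5-2 → 3
  2-3 → 7 (borrow)
  0-6-1 → 1 (borrow)
  1-2-1 → 6 (borrow)
  3-2-1 → 0
  1-0 → 1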